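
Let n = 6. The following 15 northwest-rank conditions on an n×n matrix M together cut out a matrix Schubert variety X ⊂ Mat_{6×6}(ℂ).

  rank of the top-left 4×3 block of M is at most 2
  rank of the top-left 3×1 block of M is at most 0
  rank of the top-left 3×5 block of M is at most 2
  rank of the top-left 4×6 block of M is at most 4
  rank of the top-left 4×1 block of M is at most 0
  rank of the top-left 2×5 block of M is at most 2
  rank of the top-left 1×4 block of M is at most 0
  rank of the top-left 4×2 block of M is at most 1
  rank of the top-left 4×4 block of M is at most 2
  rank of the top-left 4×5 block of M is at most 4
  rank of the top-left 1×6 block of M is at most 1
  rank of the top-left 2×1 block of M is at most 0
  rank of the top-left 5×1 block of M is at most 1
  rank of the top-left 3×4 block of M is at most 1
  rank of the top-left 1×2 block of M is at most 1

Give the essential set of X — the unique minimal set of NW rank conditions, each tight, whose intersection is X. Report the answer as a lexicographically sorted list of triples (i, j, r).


Recovering R(i,j) via the rank-extension bound from the 15 conditions:

  row 1: 0  0  0  0  1  1
  row 2: 0  1  1  1  2  2
  row 3: 0  1  1  1  2  3
  row 4: 0  1  2  2  3  4
  row 5: 1  2  3  3  4  5
  row 6: 1  2  3  4  5  6

giving w = (5, 2, 6, 3, 1, 4) via Δ²R.

D(w) has 9 cells with 3 SE-corners; essential set:

[(1, 4, 0), (3, 4, 1), (4, 1, 0)]


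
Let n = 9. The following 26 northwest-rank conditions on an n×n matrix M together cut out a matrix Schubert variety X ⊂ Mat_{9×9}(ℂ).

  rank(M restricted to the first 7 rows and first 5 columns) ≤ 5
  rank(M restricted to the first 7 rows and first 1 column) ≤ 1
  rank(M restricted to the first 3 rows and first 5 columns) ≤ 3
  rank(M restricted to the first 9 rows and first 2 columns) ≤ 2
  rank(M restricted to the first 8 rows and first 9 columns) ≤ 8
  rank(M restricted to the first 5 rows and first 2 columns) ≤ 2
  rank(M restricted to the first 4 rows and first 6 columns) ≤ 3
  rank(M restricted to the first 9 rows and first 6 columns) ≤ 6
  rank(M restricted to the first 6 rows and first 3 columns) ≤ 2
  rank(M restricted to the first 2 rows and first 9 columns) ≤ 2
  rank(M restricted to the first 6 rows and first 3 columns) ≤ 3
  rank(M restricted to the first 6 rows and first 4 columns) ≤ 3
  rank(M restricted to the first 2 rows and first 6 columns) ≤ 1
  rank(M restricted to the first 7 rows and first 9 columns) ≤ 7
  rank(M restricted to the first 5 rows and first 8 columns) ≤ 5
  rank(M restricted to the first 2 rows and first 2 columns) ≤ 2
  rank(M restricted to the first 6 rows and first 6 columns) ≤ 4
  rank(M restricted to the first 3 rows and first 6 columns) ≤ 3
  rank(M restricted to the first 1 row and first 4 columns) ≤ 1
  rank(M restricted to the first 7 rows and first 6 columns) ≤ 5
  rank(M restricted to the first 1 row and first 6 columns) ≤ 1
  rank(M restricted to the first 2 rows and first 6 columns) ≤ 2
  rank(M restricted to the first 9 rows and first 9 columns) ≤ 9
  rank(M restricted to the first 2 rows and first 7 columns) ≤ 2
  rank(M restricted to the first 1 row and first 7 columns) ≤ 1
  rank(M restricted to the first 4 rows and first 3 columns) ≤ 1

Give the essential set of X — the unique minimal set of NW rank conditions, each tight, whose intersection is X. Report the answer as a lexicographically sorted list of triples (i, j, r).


Rank table r_w(9×9) implied by the 26 constraints:

  1 | 1 | 1 | 1 | 1 | 1 | 1 | 1 | 1
  1 | 1 | 1 | 1 | 1 | 1 | 2 | 2 | 2
  1 | 1 | 1 | 2 | 2 | 2 | 3 | 3 | 3
  1 | 1 | 1 | 2 | 3 | 3 | 4 | 4 | 4
  1 | 2 | 2 | 3 | 4 | 4 | 5 | 5 | 5
  1 | 2 | 2 | 3 | 4 | 4 | 5 | 6 | 6
  1 | 2 | 3 | 4 | 5 | 5 | 6 | 7 | 7
  1 | 2 | 3 | 4 | 5 | 6 | 7 | 8 | 8
  1 | 2 | 3 | 4 | 5 | 6 | 7 | 8 | 9

giving w = (1, 7, 4, 5, 2, 8, 3, 6, 9) via Δ²R.

Rothe diagram D(w) (11 cells), 4 SE-corners (essential conditions):

[(2, 6, 1), (4, 3, 1), (6, 3, 2), (6, 6, 4)]


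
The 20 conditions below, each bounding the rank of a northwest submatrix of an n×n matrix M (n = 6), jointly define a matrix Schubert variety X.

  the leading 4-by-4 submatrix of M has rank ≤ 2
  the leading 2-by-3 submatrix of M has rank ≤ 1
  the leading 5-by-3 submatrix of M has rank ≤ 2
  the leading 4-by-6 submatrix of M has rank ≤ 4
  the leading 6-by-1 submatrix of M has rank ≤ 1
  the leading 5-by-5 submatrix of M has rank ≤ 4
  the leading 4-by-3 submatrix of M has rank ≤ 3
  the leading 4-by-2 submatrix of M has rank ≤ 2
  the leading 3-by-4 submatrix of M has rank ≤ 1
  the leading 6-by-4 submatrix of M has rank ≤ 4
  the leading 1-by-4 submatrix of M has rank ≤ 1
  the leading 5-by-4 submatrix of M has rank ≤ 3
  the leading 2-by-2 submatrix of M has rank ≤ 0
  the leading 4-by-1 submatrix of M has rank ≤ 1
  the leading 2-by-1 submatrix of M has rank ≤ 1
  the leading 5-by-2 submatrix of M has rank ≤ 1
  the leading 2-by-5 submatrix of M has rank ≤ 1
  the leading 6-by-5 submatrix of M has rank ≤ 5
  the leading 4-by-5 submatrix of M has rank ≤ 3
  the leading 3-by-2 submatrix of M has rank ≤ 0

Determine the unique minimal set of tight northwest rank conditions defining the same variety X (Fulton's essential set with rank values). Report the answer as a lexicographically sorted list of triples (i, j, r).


The tightest implied rank at each (i,j), from the 20 conditions:

  i=1: 0, 0, 1, 1, 1, 1
  i=2: 0, 0, 1, 1, 1, 2
  i=3: 0, 0, 1, 1, 2, 3
  i=4: 1, 1, 2, 2, 3, 4
  i=5: 1, 1, 2, 3, 4, 5
  i=6: 1, 2, 3, 4, 5, 6

hence w(1..6) = (3, 6, 5, 1, 4, 2).

Rothe diagram D(w) (10 cells), 4 SE-corners (essential conditions):

[(2, 5, 1), (3, 2, 0), (3, 4, 1), (5, 2, 1)]


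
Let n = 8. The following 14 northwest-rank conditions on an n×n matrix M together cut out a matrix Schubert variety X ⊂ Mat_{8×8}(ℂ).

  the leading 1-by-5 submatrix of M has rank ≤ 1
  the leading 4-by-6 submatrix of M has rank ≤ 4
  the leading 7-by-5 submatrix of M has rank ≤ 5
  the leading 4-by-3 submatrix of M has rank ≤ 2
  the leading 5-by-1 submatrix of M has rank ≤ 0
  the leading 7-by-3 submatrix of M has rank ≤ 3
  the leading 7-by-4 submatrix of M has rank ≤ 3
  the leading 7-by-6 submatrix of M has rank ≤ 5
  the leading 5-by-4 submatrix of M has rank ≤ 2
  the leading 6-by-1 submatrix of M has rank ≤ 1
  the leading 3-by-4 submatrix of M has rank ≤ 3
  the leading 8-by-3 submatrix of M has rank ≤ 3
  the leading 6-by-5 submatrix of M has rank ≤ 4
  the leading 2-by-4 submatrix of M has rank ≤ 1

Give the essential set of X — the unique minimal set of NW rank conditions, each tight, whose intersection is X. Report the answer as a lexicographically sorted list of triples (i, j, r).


Propagating the 14 rank bounds to every northwest block:

  i=1: 0, 1, 1, 1, 1, 1, 1, 1
  i=2: 0, 1, 1, 1, 2, 2, 2, 2
  i=3: 0, 1, 2, 2, 3, 3, 3, 3
  i=4: 0, 1, 2, 2, 3, 4, 4, 4
  i=5: 0, 1, 2, 2, 3, 4, 5, 5
  i=6: 1, 2, 3, 3, 4, 5, 6, 6
  i=7: 1, 2, 3, 3, 4, 5, 6, 7
  i=8: 1, 2, 3, 4, 5, 6, 7, 8

giving w = (2, 5, 3, 6, 7, 1, 8, 4) via Δ²R.

Fulton essential set (4 of the 10 Rothe cells):

[(2, 4, 1), (5, 1, 0), (5, 4, 2), (7, 4, 3)]


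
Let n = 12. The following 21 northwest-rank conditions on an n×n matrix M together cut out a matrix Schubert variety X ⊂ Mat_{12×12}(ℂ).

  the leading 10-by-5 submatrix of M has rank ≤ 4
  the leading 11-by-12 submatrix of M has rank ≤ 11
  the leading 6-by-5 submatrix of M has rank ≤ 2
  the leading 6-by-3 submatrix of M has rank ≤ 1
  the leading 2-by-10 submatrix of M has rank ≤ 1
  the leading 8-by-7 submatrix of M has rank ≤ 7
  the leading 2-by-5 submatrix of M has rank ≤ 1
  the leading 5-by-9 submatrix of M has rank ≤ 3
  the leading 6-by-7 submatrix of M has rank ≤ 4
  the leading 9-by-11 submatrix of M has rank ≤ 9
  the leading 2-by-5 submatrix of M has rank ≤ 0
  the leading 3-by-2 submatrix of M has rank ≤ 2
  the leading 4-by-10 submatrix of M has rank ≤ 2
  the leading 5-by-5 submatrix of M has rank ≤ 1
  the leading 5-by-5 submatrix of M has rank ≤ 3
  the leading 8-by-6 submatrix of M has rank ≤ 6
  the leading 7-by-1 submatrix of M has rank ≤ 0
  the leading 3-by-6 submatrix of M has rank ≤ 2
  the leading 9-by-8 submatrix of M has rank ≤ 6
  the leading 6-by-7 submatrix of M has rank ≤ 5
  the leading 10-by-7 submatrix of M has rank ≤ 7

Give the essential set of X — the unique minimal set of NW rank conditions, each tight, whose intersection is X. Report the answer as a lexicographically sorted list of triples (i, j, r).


Reconstructing r_w from the 21 given conditions:

  R[1]: 0, 0, 0, 0, 0, 1, 1, 1, 1, 1, 1, 1
  R[2]: 0, 0, 0, 0, 0, 1, 1, 1, 1, 1, 2, 2
  R[3]: 0, 1, 1, 1, 1, 2, 2, 2, 2, 2, 3, 3
  R[4]: 0, 1, 1, 1, 1, 2, 2, 2, 2, 2, 3, 4
  R[5]: 0, 1, 1, 1, 1, 2, 3, 3, 3, 3, 4, 5
  R[6]: 0, 1, 1, 2, 2, 3, 4, 4, 4, 4, 5, 6
  R[7]: 0, 1, 2, 3, 3, 4, 5, 5, 5, 5, 6, 7
  R[8]: 1, 2, 3, 4, 4, 5, 6, 6, 6, 6, 7, 8
  R[9]: 1, 2, 3, 4, 4, 5, 6, 6, 7, 7, 8, 9
  R[10]: 1, 2, 3, 4, 4, 5, 6, 7, 8, 8, 9, 10
  R[11]: 1, 2, 3, 4, 5, 6, 7, 8, 9, 9, 10, 11
  R[12]: 1, 2, 3, 4, 5, 6, 7, 8, 9, 10, 11, 12

the unique w with this rank table is (6, 11, 2, 12, 7, 4, 3, 1, 9, 8, 5, 10).

Fulton essential set (8 of the 33 Rothe cells):

[(2, 5, 0), (2, 10, 1), (4, 10, 2), (5, 5, 1), (6, 3, 1), (7, 1, 0), (9, 8, 6), (10, 5, 4)]


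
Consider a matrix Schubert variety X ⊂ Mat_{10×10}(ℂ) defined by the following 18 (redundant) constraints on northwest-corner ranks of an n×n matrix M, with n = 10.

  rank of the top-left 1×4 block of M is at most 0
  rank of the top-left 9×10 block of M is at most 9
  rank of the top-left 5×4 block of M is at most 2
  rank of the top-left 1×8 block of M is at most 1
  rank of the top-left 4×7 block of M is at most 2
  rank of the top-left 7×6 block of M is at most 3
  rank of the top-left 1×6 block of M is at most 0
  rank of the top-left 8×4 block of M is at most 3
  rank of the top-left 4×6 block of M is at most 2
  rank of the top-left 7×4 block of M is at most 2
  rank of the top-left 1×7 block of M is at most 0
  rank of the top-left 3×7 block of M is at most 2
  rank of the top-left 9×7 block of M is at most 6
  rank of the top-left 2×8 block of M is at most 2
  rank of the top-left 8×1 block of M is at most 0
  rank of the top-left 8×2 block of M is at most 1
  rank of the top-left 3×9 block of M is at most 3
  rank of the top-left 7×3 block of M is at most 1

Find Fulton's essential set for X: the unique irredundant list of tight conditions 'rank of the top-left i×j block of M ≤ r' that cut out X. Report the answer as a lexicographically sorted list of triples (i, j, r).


Rank table r_w(10×10) implied by the 18 constraints:

  row 1: 0  0  0  0  0  0  0  1  1  1
  row 2: 0  1  1  1  1  1  1  2  2  2
  row 3: 0  1  1  2  2  2  2  3  3  3
  row 4: 0  1  1  2  2  2  2  3  4  4
  row 5: 0  1  1  2  3  3  3  4  5  5
  row 6: 0  1  1  2  3  3  4  5  6  6
  row 7: 0  1  1  2  3  3  4  5  6  7
  row 8: 0  1  2  3  4  4  5  6  7  8
  row 9: 1  2  3  4  5  5  6  7  8  9
  row 10: 1  2  3  4  5  6  7  8  9  10

second differences of R give the permutation w = (8, 2, 4, 9, 5, 7, 10, 3, 1, 6).

ℓ(w)=24; the 5 essential cells (i,j,r):

[(1, 7, 0), (4, 7, 2), (7, 3, 1), (7, 6, 3), (8, 1, 0)]


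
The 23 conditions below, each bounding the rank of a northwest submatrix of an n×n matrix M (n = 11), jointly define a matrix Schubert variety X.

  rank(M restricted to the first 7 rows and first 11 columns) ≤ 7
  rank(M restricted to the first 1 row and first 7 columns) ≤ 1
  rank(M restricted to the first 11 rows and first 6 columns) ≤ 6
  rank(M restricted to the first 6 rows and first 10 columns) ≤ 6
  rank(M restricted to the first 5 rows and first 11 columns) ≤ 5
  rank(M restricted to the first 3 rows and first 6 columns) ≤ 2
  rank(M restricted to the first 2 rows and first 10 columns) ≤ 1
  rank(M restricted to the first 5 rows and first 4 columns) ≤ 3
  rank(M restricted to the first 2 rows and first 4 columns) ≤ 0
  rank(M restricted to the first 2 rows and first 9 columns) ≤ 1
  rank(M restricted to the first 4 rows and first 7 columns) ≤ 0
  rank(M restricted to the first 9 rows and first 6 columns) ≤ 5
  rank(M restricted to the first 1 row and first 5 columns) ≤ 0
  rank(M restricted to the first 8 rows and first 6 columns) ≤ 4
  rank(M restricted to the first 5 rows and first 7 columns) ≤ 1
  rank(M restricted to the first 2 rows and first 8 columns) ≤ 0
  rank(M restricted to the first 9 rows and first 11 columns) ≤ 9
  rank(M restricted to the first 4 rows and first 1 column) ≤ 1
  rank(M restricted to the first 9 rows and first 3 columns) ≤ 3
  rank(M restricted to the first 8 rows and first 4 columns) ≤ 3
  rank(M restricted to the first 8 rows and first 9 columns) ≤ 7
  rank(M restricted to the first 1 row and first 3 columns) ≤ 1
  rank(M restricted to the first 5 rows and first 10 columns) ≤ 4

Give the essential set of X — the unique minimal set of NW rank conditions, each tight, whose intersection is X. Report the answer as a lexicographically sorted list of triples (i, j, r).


Propagating the 23 rank bounds to every northwest block:

  R[1]: 0 | 0 | 0 | 0 | 0 | 0 | 0 | 0 | 1 | 1 | 1
  R[2]: 0 | 0 | 0 | 0 | 0 | 0 | 0 | 0 | 1 | 1 | 2
  R[3]: 0 | 0 | 0 | 0 | 0 | 0 | 0 | 1 | 2 | 2 | 3
  R[4]: 0 | 0 | 0 | 0 | 0 | 0 | 0 | 1 | 2 | 3 | 4
  R[5]: 1 | 1 | 1 | 1 | 1 | 1 | 1 | 2 | 3 | 4 | 5
  R[6]: 1 | 2 | 2 | 2 | 2 | 2 | 2 | 3 | 4 | 5 | 6
  R[7]: 1 | 2 | 3 | 3 | 3 | 3 | 3 | 4 | 5 | 6 | 7
  R[8]: 1 | 2 | 3 | 3 | 4 | 4 | 4 | 5 | 6 | 7 | 8
  R[9]: 1 | 2 | 3 | 4 | 5 | 5 | 5 | 6 | 7 | 8 | 9
  R[10]: 1 | 2 | 3 | 4 | 5 | 6 | 6 | 7 | 8 | 9 | 10
  R[11]: 1 | 2 | 3 | 4 | 5 | 6 | 7 | 8 | 9 | 10 | 11

so w = (9, 11, 8, 10, 1, 2, 3, 5, 4, 6, 7).

Fulton essential set (4 of the 32 Rothe cells):

[(2, 8, 0), (2, 10, 1), (4, 7, 0), (8, 4, 3)]


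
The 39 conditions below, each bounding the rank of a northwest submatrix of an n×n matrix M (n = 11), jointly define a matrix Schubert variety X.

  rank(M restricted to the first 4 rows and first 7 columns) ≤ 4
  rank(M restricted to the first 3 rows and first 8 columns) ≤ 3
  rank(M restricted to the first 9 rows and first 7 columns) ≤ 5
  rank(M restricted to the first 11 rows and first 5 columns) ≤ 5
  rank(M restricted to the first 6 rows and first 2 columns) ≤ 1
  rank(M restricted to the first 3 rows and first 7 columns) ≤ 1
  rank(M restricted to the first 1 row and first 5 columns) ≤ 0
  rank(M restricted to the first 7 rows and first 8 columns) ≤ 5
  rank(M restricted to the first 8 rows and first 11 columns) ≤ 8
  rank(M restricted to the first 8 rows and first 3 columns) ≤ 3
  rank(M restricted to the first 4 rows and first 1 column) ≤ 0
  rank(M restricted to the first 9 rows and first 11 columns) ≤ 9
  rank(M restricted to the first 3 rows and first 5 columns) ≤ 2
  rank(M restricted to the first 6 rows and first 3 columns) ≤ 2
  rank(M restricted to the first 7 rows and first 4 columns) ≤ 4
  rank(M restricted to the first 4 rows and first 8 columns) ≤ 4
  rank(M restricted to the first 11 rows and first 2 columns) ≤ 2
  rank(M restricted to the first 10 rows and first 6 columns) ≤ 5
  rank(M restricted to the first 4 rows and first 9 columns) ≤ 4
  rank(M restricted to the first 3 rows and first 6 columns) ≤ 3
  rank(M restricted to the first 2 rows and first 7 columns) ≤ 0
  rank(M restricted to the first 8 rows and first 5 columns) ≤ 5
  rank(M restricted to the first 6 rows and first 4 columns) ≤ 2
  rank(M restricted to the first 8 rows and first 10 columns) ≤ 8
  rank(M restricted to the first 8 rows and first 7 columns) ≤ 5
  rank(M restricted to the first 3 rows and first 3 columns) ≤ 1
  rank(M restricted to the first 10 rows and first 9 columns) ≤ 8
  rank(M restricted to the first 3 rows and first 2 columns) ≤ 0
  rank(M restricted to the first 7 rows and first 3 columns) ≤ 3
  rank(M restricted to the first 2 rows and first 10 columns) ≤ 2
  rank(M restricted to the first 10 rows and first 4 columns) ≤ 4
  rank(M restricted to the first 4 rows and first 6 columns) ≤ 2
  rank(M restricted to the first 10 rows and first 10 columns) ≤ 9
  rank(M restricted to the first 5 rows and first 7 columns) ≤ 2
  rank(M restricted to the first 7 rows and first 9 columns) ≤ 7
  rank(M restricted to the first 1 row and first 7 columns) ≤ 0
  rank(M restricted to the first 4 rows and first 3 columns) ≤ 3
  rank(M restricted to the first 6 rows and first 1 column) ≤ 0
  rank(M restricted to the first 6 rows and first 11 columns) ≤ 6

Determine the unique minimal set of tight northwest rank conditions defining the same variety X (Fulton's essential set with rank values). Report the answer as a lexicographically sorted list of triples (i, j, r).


The tightest implied rank at each (i,j), from the 39 conditions:

  row 1: 0 | 0 | 0 | 0 | 0 | 0 | 0 | 1 | 1 | 1 | 1
  row 2: 0 | 0 | 0 | 0 | 0 | 0 | 0 | 1 | 2 | 2 | 2
  row 3: 0 | 0 | 1 | 1 | 1 | 1 | 1 | 2 | 3 | 3 | 3
  row 4: 0 | 1 | 2 | 2 | 2 | 2 | 2 | 3 | 4 | 4 | 4
  row 5: 0 | 1 | 2 | 2 | 2 | 2 | 2 | 3 | 4 | 5 | 5
  row 6: 0 | 1 | 2 | 2 | 3 | 3 | 3 | 4 | 5 | 6 | 6
  row 7: 1 | 2 | 3 | 3 | 4 | 4 | 4 | 5 | 6 | 7 | 7
  row 8: 1 | 2 | 3 | 4 | 5 | 5 | 5 | 6 | 7 | 8 | 8
  row 9: 1 | 2 | 3 | 4 | 5 | 5 | 5 | 6 | 7 | 8 | 9
  row 10: 1 | 2 | 3 | 4 | 5 | 5 | 6 | 7 | 8 | 9 | 10
  row 11: 1 | 2 | 3 | 4 | 5 | 6 | 7 | 8 | 9 | 10 | 11

so w = (8, 9, 3, 2, 10, 5, 1, 4, 11, 7, 6).

Rothe diagram D(w) (27 cells), 7 SE-corners (essential conditions):

[(2, 7, 0), (3, 2, 0), (5, 7, 2), (6, 1, 0), (6, 4, 2), (9, 7, 5), (10, 6, 5)]


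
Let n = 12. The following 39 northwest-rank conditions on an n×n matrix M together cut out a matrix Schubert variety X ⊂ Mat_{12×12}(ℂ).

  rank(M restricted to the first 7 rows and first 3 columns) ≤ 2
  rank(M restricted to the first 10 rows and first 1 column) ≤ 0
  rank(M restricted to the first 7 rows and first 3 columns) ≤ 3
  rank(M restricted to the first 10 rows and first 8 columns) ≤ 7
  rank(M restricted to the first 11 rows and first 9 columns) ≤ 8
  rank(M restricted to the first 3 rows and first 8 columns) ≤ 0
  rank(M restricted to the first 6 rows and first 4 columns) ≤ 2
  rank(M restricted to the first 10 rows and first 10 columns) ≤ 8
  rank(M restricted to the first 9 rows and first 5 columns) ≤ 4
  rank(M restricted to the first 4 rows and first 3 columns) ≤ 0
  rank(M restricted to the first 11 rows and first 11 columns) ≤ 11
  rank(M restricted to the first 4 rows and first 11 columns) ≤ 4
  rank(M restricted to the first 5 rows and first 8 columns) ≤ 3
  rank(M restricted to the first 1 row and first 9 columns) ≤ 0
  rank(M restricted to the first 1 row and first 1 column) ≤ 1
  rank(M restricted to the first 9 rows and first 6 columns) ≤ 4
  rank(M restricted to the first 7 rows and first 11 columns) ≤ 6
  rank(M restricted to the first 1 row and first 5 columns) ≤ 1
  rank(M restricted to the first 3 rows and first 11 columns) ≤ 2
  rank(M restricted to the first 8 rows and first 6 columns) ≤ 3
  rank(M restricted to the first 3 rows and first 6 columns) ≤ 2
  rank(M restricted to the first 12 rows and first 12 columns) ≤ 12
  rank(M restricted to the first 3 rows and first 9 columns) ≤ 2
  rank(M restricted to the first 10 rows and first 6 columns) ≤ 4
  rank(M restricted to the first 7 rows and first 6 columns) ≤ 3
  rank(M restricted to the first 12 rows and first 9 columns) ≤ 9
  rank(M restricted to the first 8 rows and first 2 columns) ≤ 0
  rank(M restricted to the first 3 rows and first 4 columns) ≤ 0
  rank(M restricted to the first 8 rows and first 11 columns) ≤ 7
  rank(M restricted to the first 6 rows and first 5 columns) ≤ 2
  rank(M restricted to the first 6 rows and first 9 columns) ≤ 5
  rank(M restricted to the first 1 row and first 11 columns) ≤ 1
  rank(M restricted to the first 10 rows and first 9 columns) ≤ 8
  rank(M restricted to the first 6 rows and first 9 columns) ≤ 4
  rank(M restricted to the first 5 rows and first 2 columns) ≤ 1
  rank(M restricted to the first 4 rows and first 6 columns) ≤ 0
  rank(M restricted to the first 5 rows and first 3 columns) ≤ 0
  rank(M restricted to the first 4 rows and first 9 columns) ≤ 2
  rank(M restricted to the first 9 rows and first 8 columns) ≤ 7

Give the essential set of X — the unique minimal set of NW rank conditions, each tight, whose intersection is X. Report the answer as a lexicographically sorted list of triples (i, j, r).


Propagating the 39 rank bounds to every northwest block:

  i=1: 0 | 0 | 0 | 0 | 0 | 0 | 0 | 0 | 0 | 1 | 1 | 1
  i=2: 0 | 0 | 0 | 0 | 0 | 0 | 0 | 0 | 1 | 2 | 2 | 2
  i=3: 0 | 0 | 0 | 0 | 0 | 0 | 0 | 0 | 1 | 2 | 2 | 3
  i=4: 0 | 0 | 0 | 0 | 0 | 0 | 1 | 1 | 2 | 3 | 3 | 4
  i=5: 0 | 0 | 0 | 1 | 1 | 1 | 2 | 2 | 3 | 4 | 4 | 5
  i=6: 0 | 0 | 1 | 2 | 2 | 2 | 3 | 3 | 4 | 5 | 5 | 6
  i=7: 0 | 0 | 1 | 2 | 3 | 3 | 4 | 4 | 5 | 6 | 6 | 7
  i=8: 0 | 0 | 1 | 2 | 3 | 3 | 4 | 5 | 6 | 7 | 7 | 8
  i=9: 0 | 1 | 2 | 3 | 4 | 4 | 5 | 6 | 7 | 8 | 8 | 9
  i=10: 0 | 1 | 2 | 3 | 4 | 4 | 5 | 6 | 7 | 8 | 9 | 10
  i=11: 1 | 2 | 3 | 4 | 5 | 5 | 6 | 7 | 8 | 9 | 10 | 11
  i=12: 1 | 2 | 3 | 4 | 5 | 6 | 7 | 8 | 9 | 10 | 11 | 12

the unique w with this rank table is (10, 9, 12, 7, 4, 3, 5, 8, 2, 11, 1, 6).

|D(w)|=45, |Ess(w)|=9:

[(1, 9, 0), (3, 8, 0), (3, 11, 2), (4, 6, 0), (5, 3, 0), (8, 2, 0), (8, 6, 3), (10, 1, 0), (10, 6, 4)]


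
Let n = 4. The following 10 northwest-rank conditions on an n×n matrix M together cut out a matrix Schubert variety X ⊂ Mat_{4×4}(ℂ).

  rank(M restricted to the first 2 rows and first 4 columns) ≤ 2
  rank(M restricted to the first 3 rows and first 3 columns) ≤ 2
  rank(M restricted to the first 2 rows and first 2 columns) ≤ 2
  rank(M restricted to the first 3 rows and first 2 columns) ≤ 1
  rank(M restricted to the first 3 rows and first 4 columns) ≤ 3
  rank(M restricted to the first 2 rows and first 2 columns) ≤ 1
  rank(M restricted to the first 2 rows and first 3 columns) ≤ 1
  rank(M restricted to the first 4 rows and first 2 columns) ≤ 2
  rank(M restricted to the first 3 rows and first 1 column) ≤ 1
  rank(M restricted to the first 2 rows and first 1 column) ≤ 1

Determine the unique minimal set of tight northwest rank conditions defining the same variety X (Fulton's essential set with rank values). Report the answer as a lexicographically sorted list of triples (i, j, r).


Rank table r_w(4×4) implied by the 10 constraints:

  R[1]: 1 1 1 1
  R[2]: 1 1 1 2
  R[3]: 1 1 2 3
  R[4]: 1 2 3 4

the unique w with this rank table is (1, 4, 3, 2).

Rothe diagram D(w) (3 cells), 2 SE-corners (essential conditions):

[(2, 3, 1), (3, 2, 1)]


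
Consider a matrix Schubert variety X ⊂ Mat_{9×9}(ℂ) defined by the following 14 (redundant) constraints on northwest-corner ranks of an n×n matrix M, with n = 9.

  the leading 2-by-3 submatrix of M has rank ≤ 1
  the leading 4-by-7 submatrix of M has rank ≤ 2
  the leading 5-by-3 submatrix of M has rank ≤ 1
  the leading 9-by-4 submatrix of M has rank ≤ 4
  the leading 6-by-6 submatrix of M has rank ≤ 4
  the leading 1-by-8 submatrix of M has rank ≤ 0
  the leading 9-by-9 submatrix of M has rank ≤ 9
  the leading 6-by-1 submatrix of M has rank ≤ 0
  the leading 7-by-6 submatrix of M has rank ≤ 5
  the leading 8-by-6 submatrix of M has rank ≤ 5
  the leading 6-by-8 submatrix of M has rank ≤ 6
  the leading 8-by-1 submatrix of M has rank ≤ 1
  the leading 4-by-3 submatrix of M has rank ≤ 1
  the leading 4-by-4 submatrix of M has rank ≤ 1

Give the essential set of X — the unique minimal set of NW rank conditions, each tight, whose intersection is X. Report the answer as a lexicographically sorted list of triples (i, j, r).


Recovering R(i,j) via the rank-extension bound from the 14 conditions:

  R[1]: 0 | 0 | 0 | 0 | 0 | 0 | 0 | 0 | 1
  R[2]: 0 | 1 | 1 | 1 | 1 | 1 | 1 | 1 | 2
  R[3]: 0 | 1 | 1 | 1 | 2 | 2 | 2 | 2 | 3
  R[4]: 0 | 1 | 1 | 1 | 2 | 2 | 2 | 3 | 4
  R[5]: 0 | 1 | 1 | 2 | 3 | 3 | 3 | 4 | 5
  R[6]: 0 | 1 | 2 | 3 | 4 | 4 | 4 | 5 | 6
  R[7]: 1 | 2 | 3 | 4 | 5 | 5 | 5 | 6 | 7
  R[8]: 1 | 2 | 3 | 4 | 5 | 5 | 6 | 7 | 8
  R[9]: 1 | 2 | 3 | 4 | 5 | 6 | 7 | 8 | 9

giving w = (9, 2, 5, 8, 4, 3, 1, 7, 6) via Δ²R.

Rothe diagram D(w) (21 cells), 6 SE-corners (essential conditions):

[(1, 8, 0), (4, 4, 1), (4, 7, 2), (5, 3, 1), (6, 1, 0), (8, 6, 5)]


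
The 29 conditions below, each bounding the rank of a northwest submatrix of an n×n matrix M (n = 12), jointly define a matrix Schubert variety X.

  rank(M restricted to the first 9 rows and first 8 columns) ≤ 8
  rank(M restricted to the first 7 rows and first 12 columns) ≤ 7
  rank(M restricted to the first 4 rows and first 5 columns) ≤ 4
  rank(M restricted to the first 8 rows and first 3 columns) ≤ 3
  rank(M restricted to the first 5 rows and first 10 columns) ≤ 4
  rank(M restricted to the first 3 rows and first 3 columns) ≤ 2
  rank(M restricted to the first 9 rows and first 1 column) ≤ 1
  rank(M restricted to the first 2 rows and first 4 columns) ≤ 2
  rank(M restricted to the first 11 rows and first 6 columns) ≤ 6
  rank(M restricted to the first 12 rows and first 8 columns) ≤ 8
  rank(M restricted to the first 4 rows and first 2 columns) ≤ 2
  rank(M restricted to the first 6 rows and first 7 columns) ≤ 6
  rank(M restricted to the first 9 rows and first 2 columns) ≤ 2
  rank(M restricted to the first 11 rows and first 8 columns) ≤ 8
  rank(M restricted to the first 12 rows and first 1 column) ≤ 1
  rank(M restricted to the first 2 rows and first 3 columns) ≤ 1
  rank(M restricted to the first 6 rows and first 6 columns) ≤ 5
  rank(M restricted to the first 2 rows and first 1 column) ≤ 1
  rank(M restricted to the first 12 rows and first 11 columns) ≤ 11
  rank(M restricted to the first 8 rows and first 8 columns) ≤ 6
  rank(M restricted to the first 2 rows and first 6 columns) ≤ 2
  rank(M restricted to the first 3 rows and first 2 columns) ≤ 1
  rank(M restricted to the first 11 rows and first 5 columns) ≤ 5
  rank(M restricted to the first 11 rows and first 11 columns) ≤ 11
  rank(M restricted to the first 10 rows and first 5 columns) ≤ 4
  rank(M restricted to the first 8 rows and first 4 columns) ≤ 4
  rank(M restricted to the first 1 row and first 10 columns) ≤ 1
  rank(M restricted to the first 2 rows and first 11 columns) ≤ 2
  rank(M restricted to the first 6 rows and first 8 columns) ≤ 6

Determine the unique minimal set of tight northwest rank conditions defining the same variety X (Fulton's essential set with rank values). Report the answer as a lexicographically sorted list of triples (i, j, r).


Propagating the 29 rank bounds to every northwest block:

  1 | 1 | 1 | 1 | 1 | 1 | 1 | 1 | 1 | 1 | 1 | 1
  1 | 1 | 1 | 2 | 2 | 2 | 2 | 2 | 2 | 2 | 2 | 2
  1 | 1 | 2 | 3 | 3 | 3 | 3 | 3 | 3 | 3 | 3 | 3
  1 | 2 | 3 | 4 | 4 | 4 | 4 | 4 | 4 | 4 | 4 | 4
  1 | 2 | 3 | 4 | 4 | 4 | 4 | 4 | 4 | 4 | 5 | 5
  1 | 2 | 3 | 4 | 4 | 5 | 5 | 5 | 5 | 5 | 6 | 6
  1 | 2 | 3 | 4 | 4 | 5 | 6 | 6 | 6 | 6 | 7 | 7
  1 | 2 | 3 | 4 | 4 | 5 | 6 | 6 | 7 | 7 | 8 | 8
  1 | 2 | 3 | 4 | 4 | 5 | 6 | 7 | 8 | 8 | 9 | 9
  1 | 2 | 3 | 4 | 4 | 5 | 6 | 7 | 8 | 9 | 10 | 10
  1 | 2 | 3 | 4 | 5 | 6 | 7 | 8 | 9 | 10 | 11 | 11
  1 | 2 | 3 | 4 | 5 | 6 | 7 | 8 | 9 | 10 | 11 | 12

giving w = (1, 4, 3, 2, 11, 6, 7, 9, 8, 10, 5, 12) via Δ²R.

|D(w)|=15, |Ess(w)|=5:

[(2, 3, 1), (3, 2, 1), (5, 10, 4), (8, 8, 6), (10, 5, 4)]


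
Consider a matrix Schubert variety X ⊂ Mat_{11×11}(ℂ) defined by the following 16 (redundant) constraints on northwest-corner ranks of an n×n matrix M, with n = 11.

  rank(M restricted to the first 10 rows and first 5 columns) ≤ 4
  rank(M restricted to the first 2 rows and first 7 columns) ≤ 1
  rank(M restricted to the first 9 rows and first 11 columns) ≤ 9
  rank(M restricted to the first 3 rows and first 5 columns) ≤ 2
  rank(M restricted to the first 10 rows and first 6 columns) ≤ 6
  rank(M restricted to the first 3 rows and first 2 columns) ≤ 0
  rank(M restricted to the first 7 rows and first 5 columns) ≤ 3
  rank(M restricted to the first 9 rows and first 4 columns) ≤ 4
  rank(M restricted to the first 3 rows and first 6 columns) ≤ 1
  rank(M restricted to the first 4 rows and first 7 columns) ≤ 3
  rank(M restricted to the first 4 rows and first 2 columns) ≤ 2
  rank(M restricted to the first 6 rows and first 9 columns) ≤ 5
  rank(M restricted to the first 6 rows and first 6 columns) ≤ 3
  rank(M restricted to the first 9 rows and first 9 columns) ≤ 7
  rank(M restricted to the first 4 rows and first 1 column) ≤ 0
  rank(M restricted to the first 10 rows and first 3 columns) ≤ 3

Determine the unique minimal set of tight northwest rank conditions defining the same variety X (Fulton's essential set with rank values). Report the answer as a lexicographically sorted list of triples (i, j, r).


Propagating the 16 rank bounds to every northwest block:

  R[1]: 0 0 1 1 1 1 1 1 1 1 1
  R[2]: 0 0 1 1 1 1 1 2 2 2 2
  R[3]: 0 0 1 1 1 1 2 3 3 3 3
  R[4]: 0 1 2 2 2 2 3 4 4 4 4
  R[5]: 1 2 3 3 3 3 4 5 5 5 5
  R[6]: 1 2 3 3 3 3 4 5 5 6 6
  R[7]: 1 2 3 3 3 4 5 6 6 7 7
  R[8]: 1 2 3 4 4 5 6 7 7 8 8
  R[9]: 1 2 3 4 4 5 6 7 7 8 9
  R[10]: 1 2 3 4 4 5 6 7 8 9 10
  R[11]: 1 2 3 4 5 6 7 8 9 10 11

so w = (3, 8, 7, 2, 1, 10, 6, 4, 11, 9, 5).

D(w) has 23 cells with 9 SE-corners; essential set:

[(2, 7, 1), (3, 2, 0), (3, 6, 1), (4, 1, 0), (6, 6, 3), (6, 9, 5), (7, 5, 3), (9, 9, 7), (10, 5, 4)]


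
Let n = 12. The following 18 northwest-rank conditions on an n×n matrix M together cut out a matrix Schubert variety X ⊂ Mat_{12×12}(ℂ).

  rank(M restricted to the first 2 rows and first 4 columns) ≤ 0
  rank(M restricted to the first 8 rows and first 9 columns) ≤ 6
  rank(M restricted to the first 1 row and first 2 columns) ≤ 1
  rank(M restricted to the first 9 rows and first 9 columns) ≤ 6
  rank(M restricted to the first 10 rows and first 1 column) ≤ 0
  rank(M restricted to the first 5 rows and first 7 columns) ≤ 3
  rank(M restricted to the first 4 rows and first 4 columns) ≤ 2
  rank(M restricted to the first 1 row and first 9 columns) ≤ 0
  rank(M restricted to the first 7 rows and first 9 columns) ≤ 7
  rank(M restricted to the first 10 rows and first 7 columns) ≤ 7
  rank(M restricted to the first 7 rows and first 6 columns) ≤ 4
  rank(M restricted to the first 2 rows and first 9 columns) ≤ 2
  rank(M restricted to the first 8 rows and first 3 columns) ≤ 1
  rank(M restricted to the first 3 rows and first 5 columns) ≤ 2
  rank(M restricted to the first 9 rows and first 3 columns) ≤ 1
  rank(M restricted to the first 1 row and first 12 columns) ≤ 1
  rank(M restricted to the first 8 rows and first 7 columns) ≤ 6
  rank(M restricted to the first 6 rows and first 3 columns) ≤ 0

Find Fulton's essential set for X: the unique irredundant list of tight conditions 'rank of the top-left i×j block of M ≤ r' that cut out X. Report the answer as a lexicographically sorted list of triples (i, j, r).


Propagating the 18 rank bounds to every northwest block:

  0 0 0 0 0 0 0 0 0 1 1 1
  0 0 0 0 1 1 1 1 1 2 2 2
  0 0 0 1 2 2 2 2 2 3 3 3
  0 0 0 1 2 3 3 3 3 4 4 4
  0 0 0 1 2 3 3 4 4 5 5 5
  0 0 0 1 2 3 4 5 5 6 6 6
  0 1 1 2 3 4 5 6 6 7 7 7
  0 1 1 2 3 4 5 6 6 7 8 8
  0 1 1 2 3 4 5 6 6 7 8 9
  0 1 2 3 4 5 6 7 7 8 9 10
  1 2 3 4 5 6 7 8 8 9 10 11
  1 2 3 4 5 6 7 8 9 10 11 12

so w = (10, 5, 4, 6, 8, 7, 2, 11, 12, 3, 1, 9).

7 SE-corners of the 34-cell Rothe diagram give Ess(w):

[(1, 9, 0), (2, 4, 0), (5, 7, 3), (6, 3, 0), (9, 3, 1), (9, 9, 6), (10, 1, 0)]


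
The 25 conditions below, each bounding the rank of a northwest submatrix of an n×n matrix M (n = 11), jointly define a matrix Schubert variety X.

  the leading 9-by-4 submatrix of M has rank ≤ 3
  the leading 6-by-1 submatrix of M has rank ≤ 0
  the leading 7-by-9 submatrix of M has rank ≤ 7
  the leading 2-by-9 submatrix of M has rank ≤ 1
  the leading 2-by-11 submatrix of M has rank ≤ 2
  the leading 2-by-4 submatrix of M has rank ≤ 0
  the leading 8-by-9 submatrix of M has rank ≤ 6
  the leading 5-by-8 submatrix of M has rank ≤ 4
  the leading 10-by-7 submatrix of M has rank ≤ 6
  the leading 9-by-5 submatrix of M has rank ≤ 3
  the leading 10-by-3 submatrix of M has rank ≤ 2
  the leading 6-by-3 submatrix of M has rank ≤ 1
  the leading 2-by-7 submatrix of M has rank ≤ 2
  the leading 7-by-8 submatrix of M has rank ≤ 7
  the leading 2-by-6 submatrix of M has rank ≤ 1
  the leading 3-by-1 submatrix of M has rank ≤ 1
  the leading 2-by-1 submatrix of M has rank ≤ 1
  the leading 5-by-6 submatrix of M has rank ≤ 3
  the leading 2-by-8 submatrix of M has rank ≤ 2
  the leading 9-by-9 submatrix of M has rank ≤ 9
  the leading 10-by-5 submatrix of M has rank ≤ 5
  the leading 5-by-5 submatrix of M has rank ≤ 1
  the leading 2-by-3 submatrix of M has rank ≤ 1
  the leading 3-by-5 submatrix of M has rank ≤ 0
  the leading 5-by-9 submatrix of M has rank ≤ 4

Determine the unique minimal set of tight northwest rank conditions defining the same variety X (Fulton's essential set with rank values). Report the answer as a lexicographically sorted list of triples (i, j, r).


Reconstructing r_w from the 25 given conditions:

  row 1: 0 | 0 | 0 | 0 | 0 | 1 | 1 | 1 | 1 | 1 | 1
  row 2: 0 | 0 | 0 | 0 | 0 | 1 | 1 | 1 | 1 | 2 | 2
  row 3: 0 | 0 | 0 | 0 | 0 | 1 | 2 | 2 | 2 | 3 | 3
  row 4: 0 | 1 | 1 | 1 | 1 | 2 | 3 | 3 | 3 | 4 | 4
  row 5: 0 | 1 | 1 | 1 | 1 | 2 | 3 | 4 | 4 | 5 | 5
  row 6: 0 | 1 | 1 | 2 | 2 | 3 | 4 | 5 | 5 | 6 | 6
  row 7: 1 | 2 | 2 | 3 | 3 | 4 | 5 | 6 | 6 | 7 | 7
  row 8: 1 | 2 | 2 | 3 | 3 | 4 | 5 | 6 | 6 | 7 | 8
  row 9: 1 | 2 | 2 | 3 | 3 | 4 | 5 | 6 | 7 | 8 | 9
  row 10: 1 | 2 | 2 | 3 | 4 | 5 | 6 | 7 | 8 | 9 | 10
  row 11: 1 | 2 | 3 | 4 | 5 | 6 | 7 | 8 | 9 | 10 | 11

so w = (6, 10, 7, 2, 8, 4, 1, 11, 9, 5, 3).

8 SE-corners of the 31-cell Rothe diagram give Ess(w):

[(2, 9, 1), (3, 5, 0), (5, 5, 1), (6, 1, 0), (6, 3, 1), (8, 9, 6), (9, 5, 3), (10, 3, 2)]


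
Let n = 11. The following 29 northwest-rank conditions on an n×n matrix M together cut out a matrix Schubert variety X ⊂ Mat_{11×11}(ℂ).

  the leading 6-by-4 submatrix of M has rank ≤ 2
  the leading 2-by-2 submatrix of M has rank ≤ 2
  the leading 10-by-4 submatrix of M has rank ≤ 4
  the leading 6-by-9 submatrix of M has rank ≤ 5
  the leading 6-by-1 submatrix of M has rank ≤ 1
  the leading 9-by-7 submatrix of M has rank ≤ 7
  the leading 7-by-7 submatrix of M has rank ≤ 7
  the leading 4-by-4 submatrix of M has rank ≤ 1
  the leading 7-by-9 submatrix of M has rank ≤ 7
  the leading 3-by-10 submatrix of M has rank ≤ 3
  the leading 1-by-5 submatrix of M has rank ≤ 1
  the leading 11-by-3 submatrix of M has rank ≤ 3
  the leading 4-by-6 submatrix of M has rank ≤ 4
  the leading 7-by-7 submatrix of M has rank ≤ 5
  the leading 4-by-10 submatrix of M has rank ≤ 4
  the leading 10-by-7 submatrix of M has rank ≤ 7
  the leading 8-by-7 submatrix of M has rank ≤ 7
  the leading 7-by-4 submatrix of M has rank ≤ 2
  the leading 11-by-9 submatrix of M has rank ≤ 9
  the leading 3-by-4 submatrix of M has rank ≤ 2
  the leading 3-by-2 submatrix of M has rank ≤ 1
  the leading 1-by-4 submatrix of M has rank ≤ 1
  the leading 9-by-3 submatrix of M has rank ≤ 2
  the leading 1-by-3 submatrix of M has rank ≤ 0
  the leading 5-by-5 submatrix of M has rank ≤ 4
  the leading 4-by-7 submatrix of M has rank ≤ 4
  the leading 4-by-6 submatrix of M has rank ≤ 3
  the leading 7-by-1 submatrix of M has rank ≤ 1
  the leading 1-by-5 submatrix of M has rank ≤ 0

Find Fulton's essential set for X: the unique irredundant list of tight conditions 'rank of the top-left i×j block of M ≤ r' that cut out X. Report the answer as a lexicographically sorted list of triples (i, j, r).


Reconstructing r_w from the 29 given conditions:

  row 1: 0, 0, 0, 0, 0, 1, 1, 1, 1, 1, 1
  row 2: 1, 1, 1, 1, 1, 2, 2, 2, 2, 2, 2
  row 3: 1, 1, 1, 1, 2, 3, 3, 3, 3, 3, 3
  row 4: 1, 1, 1, 1, 2, 3, 4, 4, 4, 4, 4
  row 5: 1, 2, 2, 2, 3, 4, 5, 5, 5, 5, 5
  row 6: 1, 2, 2, 2, 3, 4, 5, 5, 5, 6, 6
  row 7: 1, 2, 2, 2, 3, 4, 5, 6, 6, 7, 7
  row 8: 1, 2, 2, 3, 4, 5, 6, 7, 7, 8, 8
  row 9: 1, 2, 2, 3, 4, 5, 6, 7, 8, 9, 9
  row 10: 1, 2, 3, 4, 5, 6, 7, 8, 9, 10, 10
  row 11: 1, 2, 3, 4, 5, 6, 7, 8, 9, 10, 11

so w = (6, 1, 5, 7, 2, 10, 8, 4, 9, 3, 11).

ℓ(w)=19; the 5 essential cells (i,j,r):

[(1, 5, 0), (4, 4, 1), (6, 9, 5), (7, 4, 2), (9, 3, 2)]


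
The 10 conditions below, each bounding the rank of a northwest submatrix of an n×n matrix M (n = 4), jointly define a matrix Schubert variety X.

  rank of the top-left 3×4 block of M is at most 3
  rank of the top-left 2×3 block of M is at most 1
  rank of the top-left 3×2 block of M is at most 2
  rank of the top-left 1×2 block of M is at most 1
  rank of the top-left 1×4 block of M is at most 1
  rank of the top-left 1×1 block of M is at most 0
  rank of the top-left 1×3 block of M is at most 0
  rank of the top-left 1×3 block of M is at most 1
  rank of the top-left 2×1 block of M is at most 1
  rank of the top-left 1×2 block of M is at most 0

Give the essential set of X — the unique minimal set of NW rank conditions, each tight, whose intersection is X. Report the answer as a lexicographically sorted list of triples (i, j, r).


Computing R[i][j] = min implied NW-rank bound (n=4, 10 conditions):

  i=1: 0  0  0  1
  i=2: 1  1  1  2
  i=3: 1  2  2  3
  i=4: 1  2  3  4

hence w(1..4) = (4, 1, 2, 3).

Rothe diagram D(w) (3 cells), 1 SE-corner (essential condition):

[(1, 3, 0)]


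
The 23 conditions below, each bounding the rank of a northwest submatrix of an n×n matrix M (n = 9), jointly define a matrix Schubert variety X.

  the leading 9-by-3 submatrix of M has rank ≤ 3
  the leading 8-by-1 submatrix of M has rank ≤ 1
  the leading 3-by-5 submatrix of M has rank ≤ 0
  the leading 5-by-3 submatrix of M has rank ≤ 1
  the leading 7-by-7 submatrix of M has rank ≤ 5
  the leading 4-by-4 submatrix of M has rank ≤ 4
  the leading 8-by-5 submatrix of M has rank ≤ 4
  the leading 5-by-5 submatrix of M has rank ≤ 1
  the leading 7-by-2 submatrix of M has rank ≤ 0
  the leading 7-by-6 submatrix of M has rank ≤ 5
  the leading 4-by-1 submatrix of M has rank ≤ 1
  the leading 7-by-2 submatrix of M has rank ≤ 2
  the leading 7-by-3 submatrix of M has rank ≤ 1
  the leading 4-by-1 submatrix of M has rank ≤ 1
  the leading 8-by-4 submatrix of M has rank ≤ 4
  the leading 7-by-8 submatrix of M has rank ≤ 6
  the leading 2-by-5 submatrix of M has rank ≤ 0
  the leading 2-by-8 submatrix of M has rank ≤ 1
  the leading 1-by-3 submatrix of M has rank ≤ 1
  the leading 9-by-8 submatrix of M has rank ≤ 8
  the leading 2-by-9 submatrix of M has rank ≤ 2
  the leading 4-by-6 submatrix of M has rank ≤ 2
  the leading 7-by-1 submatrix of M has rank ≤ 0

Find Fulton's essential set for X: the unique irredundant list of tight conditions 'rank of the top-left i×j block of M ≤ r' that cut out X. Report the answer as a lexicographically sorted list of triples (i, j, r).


The tightest implied rank at each (i,j), from the 23 conditions:

  0 | 0 | 0 | 0 | 0 | 1 | 1 | 1 | 1
  0 | 0 | 0 | 0 | 0 | 1 | 1 | 1 | 2
  0 | 0 | 0 | 0 | 0 | 1 | 2 | 2 | 3
  0 | 0 | 1 | 1 | 1 | 2 | 3 | 3 | 4
  0 | 0 | 1 | 1 | 1 | 2 | 3 | 4 | 5
  0 | 0 | 1 | 2 | 2 | 3 | 4 | 5 | 6
  0 | 0 | 1 | 2 | 3 | 4 | 5 | 6 | 7
  1 | 1 | 2 | 3 | 4 | 5 | 6 | 7 | 8
  1 | 2 | 3 | 4 | 5 | 6 | 7 | 8 | 9

second differences of R give the permutation w = (6, 9, 7, 3, 8, 4, 5, 1, 2).

Rothe diagram D(w) (27 cells), 4 SE-corners (essential conditions):

[(2, 8, 1), (3, 5, 0), (5, 5, 1), (7, 2, 0)]


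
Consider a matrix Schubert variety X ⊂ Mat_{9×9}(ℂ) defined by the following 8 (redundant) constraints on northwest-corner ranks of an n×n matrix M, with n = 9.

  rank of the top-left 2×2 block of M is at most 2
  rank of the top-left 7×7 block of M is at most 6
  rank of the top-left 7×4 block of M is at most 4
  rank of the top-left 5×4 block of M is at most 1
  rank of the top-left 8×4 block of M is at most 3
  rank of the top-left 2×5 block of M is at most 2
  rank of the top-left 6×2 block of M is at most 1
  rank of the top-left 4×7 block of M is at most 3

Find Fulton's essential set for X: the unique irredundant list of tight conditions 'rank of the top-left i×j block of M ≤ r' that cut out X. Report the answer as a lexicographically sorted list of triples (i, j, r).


Computing R[i][j] = min implied NW-rank bound (n=9, 8 conditions):

  i=1: 1, 1, 1, 1, 1, 1, 1, 1, 1
  i=2: 1, 1, 1, 1, 2, 2, 2, 2, 2
  i=3: 1, 1, 1, 1, 2, 3, 3, 3, 3
  i=4: 1, 1, 1, 1, 2, 3, 3, 4, 4
  i=5: 1, 1, 1, 1, 2, 3, 4, 5, 5
  i=6: 1, 1, 2, 2, 3, 4, 5, 6, 6
  i=7: 1, 2, 3, 3, 4, 5, 6, 7, 7
  i=8: 1, 2, 3, 3, 4, 5, 6, 7, 8
  i=9: 1, 2, 3, 4, 5, 6, 7, 8, 9

the unique w with this rank table is (1, 5, 6, 8, 7, 3, 2, 9, 4).

Fulton essential set (4 of the 15 Rothe cells):

[(4, 7, 3), (5, 4, 1), (6, 2, 1), (8, 4, 3)]
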